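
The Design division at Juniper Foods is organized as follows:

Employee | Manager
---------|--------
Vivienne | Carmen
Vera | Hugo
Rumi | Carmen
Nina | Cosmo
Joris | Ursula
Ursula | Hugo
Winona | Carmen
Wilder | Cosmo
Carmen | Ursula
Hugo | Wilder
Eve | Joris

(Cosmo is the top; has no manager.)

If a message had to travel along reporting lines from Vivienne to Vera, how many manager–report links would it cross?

4

Vivienne is 3 levels below Hugo, and Vera is 1 level below Hugo (their lowest common manager). The shortest path runs up from Vivienne to Hugo and back down to Vera: 3 + 1 = 4 links.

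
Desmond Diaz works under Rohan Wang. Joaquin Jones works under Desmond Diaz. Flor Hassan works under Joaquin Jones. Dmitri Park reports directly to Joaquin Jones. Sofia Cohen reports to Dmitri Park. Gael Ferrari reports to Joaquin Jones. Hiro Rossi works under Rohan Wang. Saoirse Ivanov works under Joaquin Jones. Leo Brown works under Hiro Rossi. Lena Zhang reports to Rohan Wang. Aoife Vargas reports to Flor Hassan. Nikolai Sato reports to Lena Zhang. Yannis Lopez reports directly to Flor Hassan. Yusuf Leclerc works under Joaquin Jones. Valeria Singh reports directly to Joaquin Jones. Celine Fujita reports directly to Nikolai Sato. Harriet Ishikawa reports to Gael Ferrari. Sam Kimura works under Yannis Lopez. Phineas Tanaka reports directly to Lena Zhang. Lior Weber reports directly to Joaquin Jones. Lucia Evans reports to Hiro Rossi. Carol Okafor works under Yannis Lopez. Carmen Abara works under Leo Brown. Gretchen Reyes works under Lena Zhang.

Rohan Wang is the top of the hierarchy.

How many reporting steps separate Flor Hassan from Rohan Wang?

3

Chain from Flor Hassan up to Rohan Wang: Flor Hassan → Joaquin Jones → Desmond Diaz → Rohan Wang. That is 3 steps up, so Flor Hassan is 3 levels below Rohan Wang.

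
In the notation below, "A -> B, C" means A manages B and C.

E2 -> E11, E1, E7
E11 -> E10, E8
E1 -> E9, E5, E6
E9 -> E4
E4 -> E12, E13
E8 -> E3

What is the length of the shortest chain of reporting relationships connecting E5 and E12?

4

E5 is 1 level below E1, and E12 is 3 levels below E1 (their lowest common manager). The shortest path runs up from E5 to E1 and back down to E12: 1 + 3 = 4 links.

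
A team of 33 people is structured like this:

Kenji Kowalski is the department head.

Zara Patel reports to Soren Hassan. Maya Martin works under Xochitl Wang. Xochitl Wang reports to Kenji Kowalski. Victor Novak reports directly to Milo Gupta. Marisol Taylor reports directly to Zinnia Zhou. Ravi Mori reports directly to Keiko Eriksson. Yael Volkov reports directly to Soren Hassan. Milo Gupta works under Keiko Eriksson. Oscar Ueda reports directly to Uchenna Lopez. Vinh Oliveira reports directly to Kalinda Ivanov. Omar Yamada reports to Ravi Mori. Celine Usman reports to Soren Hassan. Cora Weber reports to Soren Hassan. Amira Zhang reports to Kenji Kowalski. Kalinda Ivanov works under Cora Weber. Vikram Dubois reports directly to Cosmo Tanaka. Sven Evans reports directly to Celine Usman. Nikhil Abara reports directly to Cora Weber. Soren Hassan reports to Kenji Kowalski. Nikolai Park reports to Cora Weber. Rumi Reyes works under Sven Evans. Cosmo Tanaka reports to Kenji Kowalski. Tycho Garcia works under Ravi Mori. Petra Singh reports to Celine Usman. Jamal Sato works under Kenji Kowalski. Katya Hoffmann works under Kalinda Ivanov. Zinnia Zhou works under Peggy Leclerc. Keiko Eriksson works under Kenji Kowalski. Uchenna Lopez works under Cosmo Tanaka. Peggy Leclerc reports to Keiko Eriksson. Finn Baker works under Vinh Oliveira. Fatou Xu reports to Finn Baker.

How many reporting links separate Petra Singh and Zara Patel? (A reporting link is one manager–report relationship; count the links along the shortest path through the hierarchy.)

3

Petra Singh is 2 levels below Soren Hassan, and Zara Patel is 1 level below Soren Hassan (their lowest common manager). The shortest path runs up from Petra Singh to Soren Hassan and back down to Zara Patel: 2 + 1 = 3 links.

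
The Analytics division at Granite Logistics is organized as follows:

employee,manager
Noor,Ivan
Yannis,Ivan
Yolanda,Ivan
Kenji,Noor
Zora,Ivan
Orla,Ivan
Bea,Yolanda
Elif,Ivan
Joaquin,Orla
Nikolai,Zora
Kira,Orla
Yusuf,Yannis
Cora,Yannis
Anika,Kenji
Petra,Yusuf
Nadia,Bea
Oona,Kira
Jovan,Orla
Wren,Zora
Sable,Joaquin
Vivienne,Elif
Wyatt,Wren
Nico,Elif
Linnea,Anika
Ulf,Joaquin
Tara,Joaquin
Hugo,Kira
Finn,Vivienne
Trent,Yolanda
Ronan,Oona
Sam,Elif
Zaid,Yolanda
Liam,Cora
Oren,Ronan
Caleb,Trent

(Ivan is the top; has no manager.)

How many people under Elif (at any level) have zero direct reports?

3

The people in Elif's organization with no one reporting to them are Sam, Nico, Finn. That is 3.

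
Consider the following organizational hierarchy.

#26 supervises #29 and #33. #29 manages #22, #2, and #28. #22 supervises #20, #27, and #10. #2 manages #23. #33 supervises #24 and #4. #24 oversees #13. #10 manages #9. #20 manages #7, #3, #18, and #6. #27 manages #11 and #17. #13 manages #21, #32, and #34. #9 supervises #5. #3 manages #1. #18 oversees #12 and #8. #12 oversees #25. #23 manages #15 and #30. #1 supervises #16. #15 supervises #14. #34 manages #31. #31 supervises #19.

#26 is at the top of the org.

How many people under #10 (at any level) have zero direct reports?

The only person in #10's organization with no one reporting to them is #5. That is 1.

1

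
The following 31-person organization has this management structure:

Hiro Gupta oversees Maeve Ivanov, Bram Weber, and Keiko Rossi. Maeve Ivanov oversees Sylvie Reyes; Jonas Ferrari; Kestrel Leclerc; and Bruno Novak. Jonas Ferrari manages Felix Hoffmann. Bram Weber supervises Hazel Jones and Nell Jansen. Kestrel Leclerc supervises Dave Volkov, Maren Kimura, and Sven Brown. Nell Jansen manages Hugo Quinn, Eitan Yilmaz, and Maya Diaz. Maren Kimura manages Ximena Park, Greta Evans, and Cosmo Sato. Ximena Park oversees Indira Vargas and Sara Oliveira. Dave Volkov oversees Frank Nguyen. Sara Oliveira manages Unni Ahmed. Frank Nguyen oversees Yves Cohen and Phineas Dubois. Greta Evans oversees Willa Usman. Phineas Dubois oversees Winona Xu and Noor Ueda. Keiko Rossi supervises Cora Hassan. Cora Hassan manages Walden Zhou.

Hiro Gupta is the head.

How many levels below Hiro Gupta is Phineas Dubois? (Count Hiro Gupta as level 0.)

Chain from Phineas Dubois up to Hiro Gupta: Phineas Dubois → Frank Nguyen → Dave Volkov → Kestrel Leclerc → Maeve Ivanov → Hiro Gupta. That is 5 steps up, so Phineas Dubois is 5 levels below Hiro Gupta.

5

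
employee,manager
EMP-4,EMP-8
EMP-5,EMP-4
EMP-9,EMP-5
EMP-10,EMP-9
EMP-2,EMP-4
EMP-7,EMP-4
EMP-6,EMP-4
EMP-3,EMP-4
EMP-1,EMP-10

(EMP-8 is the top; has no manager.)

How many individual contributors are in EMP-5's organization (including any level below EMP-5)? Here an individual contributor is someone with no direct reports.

1

The only person in EMP-5's organization with no one reporting to them is EMP-1. That is 1.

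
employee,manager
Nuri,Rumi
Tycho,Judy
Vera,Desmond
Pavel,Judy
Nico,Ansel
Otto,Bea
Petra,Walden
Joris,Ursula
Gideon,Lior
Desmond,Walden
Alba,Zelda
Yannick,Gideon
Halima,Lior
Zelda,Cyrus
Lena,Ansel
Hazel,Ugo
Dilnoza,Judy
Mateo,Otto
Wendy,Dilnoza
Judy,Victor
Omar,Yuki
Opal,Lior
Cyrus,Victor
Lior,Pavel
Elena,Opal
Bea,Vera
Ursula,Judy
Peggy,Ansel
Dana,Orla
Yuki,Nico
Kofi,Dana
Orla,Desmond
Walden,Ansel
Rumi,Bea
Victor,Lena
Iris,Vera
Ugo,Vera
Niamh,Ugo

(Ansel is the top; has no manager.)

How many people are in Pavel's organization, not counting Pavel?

6

Pavel directly manages Lior. Under Lior: Halima, Gideon, Yannick, Opal, Elena (5). That's 6 in total.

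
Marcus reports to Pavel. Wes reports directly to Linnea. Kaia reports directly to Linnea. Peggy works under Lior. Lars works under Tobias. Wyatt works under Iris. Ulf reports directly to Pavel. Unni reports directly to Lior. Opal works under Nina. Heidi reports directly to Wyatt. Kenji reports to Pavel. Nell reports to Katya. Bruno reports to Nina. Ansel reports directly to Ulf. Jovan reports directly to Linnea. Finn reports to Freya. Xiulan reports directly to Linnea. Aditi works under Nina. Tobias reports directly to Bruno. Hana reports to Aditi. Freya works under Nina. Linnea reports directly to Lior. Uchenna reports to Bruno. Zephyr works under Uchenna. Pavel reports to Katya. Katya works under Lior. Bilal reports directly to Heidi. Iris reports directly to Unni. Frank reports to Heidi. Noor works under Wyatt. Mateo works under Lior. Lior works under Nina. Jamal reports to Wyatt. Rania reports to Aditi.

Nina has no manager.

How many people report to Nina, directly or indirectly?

34

Nina directly manages Bruno, Lior, Opal, Freya, Aditi. Under Bruno: Tobias, Lars, Uchenna, Zephyr (4). Under Lior: Peggy, Mateo, Katya, Nell, Pavel, Marcus, Kenji, Ulf, Ansel, Unni, Iris, Wyatt, Noor, Jamal, Heidi, Frank, Bilal, Linnea, Kaia, Xiulan, Jovan, Wes (22). Opal has no reports. Under Freya: Finn (1). Under Aditi: Hana, Rania (2). So Nina's organization is 5 direct reports plus everyone under them: 5 + 23 + 1 + 2 + 3 = 34.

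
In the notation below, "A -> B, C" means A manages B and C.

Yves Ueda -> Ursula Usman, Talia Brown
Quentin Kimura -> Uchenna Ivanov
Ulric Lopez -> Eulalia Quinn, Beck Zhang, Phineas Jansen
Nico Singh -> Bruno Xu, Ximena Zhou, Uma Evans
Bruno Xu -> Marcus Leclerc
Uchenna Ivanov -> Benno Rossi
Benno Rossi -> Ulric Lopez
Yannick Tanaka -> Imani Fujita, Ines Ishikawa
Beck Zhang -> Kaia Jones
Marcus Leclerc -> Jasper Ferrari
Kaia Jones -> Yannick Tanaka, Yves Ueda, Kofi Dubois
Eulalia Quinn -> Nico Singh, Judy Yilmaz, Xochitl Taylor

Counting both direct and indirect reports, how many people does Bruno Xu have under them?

2

Bruno Xu directly manages Marcus Leclerc. Under Marcus Leclerc: Jasper Ferrari (1). That's 2 in total.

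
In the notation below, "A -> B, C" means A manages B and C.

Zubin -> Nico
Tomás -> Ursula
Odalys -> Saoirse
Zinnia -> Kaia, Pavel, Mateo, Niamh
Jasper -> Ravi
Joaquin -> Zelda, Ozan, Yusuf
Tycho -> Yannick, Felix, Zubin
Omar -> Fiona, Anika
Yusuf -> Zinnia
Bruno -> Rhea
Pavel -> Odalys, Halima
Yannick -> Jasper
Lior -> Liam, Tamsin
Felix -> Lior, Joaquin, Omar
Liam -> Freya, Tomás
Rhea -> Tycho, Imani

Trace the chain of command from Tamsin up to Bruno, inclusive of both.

Tamsin reports to Lior. Lior reports to Felix. Felix reports to Tycho. Tycho reports to Rhea. Rhea reports to Bruno. Bruno is at the top.

Tamsin -> Lior -> Felix -> Tycho -> Rhea -> Bruno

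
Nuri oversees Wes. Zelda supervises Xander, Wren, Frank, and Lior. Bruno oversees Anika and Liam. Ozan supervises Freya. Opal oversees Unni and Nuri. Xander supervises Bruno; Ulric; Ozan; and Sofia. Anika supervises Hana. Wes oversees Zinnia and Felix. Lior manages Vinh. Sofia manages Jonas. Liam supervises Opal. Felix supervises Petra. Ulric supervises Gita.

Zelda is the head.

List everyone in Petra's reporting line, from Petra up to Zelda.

Petra reports to Felix. Felix reports to Wes. Wes reports to Nuri. Nuri reports to Opal. Opal reports to Liam. Liam reports to Bruno. Bruno reports to Xander. Xander reports to Zelda. Zelda is at the top.

Petra -> Felix -> Wes -> Nuri -> Opal -> Liam -> Bruno -> Xander -> Zelda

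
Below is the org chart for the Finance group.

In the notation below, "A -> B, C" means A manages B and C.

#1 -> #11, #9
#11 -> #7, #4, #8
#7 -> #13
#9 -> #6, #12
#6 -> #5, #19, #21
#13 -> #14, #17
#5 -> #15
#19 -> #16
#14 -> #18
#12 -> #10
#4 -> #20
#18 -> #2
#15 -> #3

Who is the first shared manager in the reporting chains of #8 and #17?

#11

#8's chain of managers is #11, #1. #17's chain of managers is #13, #7, #11, #1. The first manager that appears in both chains is #11.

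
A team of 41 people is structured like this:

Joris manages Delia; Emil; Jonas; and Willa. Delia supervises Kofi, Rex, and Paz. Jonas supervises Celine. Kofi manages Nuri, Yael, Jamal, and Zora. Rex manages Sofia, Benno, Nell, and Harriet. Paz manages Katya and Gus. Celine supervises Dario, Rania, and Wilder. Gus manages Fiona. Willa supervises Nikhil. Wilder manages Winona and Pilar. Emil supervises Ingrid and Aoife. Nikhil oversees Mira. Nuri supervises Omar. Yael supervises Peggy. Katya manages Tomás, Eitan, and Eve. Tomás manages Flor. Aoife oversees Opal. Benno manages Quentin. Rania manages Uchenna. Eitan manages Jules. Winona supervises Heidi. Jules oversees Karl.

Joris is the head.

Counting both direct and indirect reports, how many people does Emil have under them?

3

Emil directly manages Ingrid, Aoife. Ingrid has no reports. Under Aoife: Opal (1). So Emil's organization is 2 direct reports plus everyone under them: 1 + 2 = 3.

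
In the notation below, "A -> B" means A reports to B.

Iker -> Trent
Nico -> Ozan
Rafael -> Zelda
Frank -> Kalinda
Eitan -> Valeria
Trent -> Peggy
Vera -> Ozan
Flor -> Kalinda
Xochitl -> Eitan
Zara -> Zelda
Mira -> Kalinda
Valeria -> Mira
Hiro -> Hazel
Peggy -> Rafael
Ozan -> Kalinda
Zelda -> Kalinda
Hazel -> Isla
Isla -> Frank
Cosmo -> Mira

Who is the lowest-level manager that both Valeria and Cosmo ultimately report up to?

Valeria's chain of managers is Mira, Kalinda. Cosmo's chain of managers is Mira, Kalinda. The first manager that appears in both chains is Mira.

Mira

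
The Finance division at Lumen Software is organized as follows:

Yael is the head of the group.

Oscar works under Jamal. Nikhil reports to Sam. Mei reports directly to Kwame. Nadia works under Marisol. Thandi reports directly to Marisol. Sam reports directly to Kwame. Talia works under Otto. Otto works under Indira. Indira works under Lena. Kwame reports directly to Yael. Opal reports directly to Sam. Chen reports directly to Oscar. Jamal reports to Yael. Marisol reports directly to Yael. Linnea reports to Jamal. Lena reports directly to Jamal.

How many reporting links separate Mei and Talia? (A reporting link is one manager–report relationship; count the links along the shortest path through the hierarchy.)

Mei is 2 levels below Yael, and Talia is 5 levels below Yael (their lowest common manager). The shortest path runs up from Mei to Yael and back down to Talia: 2 + 5 = 7 links.

7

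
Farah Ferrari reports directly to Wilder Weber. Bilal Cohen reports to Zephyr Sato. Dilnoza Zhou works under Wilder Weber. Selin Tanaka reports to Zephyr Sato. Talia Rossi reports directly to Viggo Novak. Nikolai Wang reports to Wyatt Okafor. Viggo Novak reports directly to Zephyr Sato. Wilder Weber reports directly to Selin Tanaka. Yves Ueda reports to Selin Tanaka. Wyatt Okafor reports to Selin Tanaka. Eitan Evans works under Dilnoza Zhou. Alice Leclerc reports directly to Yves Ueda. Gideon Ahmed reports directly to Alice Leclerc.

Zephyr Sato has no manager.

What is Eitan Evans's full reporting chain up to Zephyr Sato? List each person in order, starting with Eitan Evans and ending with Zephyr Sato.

Eitan Evans reports to Dilnoza Zhou. Dilnoza Zhou reports to Wilder Weber. Wilder Weber reports to Selin Tanaka. Selin Tanaka reports to Zephyr Sato. Zephyr Sato is at the top.

Eitan Evans -> Dilnoza Zhou -> Wilder Weber -> Selin Tanaka -> Zephyr Sato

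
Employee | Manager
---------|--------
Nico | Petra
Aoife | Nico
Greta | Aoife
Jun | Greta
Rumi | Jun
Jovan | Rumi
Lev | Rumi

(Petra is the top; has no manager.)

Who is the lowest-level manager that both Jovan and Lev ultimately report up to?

Rumi

Jovan's chain of managers is Rumi, Jun, Greta, Aoife, Nico, Petra. Lev's chain of managers is Rumi, Jun, Greta, Aoife, Nico, Petra. The first manager that appears in both chains is Rumi.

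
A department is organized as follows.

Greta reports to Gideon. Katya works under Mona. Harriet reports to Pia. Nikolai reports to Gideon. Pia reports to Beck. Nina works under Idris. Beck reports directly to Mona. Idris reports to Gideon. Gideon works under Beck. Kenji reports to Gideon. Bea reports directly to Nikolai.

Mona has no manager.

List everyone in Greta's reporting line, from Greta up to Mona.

Greta reports to Gideon. Gideon reports to Beck. Beck reports to Mona. Mona is at the top.

Greta -> Gideon -> Beck -> Mona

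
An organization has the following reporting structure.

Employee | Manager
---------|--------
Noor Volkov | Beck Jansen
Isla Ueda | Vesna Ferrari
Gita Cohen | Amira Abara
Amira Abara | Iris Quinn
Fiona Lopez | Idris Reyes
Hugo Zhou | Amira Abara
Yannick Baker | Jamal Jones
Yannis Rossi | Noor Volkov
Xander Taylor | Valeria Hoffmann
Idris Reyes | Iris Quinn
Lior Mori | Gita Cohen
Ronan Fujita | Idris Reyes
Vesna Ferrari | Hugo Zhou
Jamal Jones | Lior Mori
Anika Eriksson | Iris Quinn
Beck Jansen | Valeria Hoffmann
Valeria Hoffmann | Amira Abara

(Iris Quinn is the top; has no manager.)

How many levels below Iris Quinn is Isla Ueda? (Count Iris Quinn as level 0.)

4

Chain from Isla Ueda up to Iris Quinn: Isla Ueda → Vesna Ferrari → Hugo Zhou → Amira Abara → Iris Quinn. That is 4 steps up, so Isla Ueda is 4 levels below Iris Quinn.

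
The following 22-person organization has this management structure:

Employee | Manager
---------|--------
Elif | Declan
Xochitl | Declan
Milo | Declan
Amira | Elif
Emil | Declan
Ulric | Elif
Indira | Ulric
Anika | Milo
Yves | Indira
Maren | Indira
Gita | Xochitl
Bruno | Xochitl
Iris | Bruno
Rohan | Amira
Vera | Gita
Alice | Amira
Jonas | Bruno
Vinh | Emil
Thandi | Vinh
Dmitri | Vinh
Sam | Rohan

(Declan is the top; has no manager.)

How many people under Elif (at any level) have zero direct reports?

4

The people in Elif's organization with no one reporting to them are Maren, Yves, Alice, Sam. That is 4.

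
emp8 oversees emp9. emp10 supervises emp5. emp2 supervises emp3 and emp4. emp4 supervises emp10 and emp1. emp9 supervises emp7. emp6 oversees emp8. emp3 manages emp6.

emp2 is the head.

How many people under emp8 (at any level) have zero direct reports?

The only person in emp8's organization with no one reporting to them is emp7. That is 1.

1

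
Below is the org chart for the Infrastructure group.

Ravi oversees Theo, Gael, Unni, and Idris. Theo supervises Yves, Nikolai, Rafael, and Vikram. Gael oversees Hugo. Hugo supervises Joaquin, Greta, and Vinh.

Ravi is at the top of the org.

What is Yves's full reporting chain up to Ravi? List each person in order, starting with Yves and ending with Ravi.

Yves reports to Theo. Theo reports to Ravi. Ravi is at the top.

Yves -> Theo -> Ravi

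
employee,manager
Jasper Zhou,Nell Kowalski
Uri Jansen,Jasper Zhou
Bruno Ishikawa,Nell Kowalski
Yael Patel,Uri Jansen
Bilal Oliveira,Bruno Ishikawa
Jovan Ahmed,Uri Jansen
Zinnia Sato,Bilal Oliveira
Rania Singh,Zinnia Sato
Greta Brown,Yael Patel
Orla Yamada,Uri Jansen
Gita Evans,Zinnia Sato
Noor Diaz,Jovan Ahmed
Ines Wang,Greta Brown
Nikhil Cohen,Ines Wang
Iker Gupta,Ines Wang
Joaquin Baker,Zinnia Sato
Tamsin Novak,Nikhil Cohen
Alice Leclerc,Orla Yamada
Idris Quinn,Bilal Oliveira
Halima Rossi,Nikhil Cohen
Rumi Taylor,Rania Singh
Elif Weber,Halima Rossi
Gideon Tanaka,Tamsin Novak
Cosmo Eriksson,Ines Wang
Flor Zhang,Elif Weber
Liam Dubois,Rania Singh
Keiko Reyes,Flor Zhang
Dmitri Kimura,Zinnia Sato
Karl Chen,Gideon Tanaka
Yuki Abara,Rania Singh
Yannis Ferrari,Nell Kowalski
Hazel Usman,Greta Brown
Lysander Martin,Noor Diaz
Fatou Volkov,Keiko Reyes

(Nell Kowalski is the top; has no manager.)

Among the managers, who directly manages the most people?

Direct-report counts: Nell Kowalski has 3; Bruno Ishikawa has 1; Bilal Oliveira has 2; Zinnia Sato has 4; Rania Singh has 3; Jasper Zhou has 1; Uri Jansen has 3; Orla Yamada has 1; Jovan Ahmed has 1; Noor Diaz has 1; Yael Patel has 1; Greta Brown has 2; Ines Wang has 3; Nikhil Cohen has 2; Halima Rossi has 1; Elif Weber has 1; Flor Zhang has 1; Keiko Reyes has 1; Tamsin Novak has 1; Gideon Tanaka has 1. The largest is 4, held by Zinnia Sato.

Zinnia Sato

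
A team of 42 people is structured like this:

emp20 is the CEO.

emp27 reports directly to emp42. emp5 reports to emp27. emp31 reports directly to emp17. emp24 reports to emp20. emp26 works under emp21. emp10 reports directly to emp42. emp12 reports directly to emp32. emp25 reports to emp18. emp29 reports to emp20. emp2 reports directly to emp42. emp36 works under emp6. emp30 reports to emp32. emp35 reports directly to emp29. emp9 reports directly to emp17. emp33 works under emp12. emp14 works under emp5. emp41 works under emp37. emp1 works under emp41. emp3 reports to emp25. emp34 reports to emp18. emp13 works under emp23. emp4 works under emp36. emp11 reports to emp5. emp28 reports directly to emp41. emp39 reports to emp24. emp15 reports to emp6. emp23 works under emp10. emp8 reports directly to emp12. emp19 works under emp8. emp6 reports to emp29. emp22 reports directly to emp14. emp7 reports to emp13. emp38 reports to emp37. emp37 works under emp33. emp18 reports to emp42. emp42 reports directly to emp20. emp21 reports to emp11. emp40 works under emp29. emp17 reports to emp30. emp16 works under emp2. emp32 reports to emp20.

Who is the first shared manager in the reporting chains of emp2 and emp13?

emp2's chain of managers is emp42, emp20. emp13's chain of managers is emp23, emp10, emp42, emp20. The first manager that appears in both chains is emp42.

emp42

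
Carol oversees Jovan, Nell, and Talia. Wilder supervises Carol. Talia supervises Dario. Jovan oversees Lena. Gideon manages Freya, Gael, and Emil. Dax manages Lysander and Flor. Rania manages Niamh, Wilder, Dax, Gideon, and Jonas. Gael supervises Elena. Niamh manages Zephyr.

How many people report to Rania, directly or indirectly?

Rania directly manages Niamh, Wilder, Dax, Gideon, Jonas. Under Niamh: Zephyr (1). Under Wilder: Carol, Talia, Dario, Nell, Jovan, Lena (6). Under Dax: Flor, Lysander (2). Under Gideon: Gael, Elena, Emil, Freya (4). Jonas has no reports. So Rania's organization is 5 direct reports plus everyone under them: 2 + 7 + 3 + 5 + 1 = 18.

18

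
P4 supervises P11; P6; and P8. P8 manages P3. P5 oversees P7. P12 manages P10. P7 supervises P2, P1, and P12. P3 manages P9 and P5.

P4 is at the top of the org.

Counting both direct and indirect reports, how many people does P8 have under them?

8

P8 directly manages P3. Under P3: P9, P5, P7, P12, P10, P1, P2 (7). That's 8 in total.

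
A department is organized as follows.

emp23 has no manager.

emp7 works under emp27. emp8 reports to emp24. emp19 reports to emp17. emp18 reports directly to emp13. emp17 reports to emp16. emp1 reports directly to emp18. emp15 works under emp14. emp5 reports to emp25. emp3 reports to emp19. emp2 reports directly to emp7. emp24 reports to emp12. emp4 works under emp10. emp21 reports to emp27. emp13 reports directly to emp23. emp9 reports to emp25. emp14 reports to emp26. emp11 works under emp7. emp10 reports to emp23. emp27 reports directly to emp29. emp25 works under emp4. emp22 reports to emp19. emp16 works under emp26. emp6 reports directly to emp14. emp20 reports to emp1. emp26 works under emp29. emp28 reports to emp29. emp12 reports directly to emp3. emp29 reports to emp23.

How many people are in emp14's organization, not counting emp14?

2

emp14 directly manages emp15, emp6. emp15 has no reports. emp6 has no reports. So emp14's organization is 2 direct reports plus everyone under them: 1 + 1 = 2.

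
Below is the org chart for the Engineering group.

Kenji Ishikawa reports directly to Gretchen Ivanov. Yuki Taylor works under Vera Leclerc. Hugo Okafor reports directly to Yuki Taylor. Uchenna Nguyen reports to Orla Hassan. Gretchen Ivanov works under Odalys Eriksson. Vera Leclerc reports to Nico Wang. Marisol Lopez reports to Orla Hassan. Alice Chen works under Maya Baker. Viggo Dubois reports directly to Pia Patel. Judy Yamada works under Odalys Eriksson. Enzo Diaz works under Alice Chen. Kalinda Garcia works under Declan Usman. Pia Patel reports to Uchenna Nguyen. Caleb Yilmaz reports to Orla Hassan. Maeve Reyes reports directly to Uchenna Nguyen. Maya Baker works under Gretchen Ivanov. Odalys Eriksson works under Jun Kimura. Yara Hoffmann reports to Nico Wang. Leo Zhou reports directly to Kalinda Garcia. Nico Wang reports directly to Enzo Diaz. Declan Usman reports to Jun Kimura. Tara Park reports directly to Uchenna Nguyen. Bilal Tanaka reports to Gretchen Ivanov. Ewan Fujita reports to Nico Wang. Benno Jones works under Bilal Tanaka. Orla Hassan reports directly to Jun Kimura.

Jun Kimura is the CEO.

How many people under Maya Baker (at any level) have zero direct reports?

The people in Maya Baker's organization with no one reporting to them are Ewan Fujita, Yara Hoffmann, Hugo Okafor. That is 3.

3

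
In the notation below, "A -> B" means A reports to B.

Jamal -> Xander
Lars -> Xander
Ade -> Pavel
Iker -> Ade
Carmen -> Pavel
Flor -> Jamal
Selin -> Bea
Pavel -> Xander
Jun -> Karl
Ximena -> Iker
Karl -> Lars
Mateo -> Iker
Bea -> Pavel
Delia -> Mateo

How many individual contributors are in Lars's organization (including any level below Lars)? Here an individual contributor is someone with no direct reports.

1

The only person in Lars's organization with no one reporting to them is Jun. That is 1.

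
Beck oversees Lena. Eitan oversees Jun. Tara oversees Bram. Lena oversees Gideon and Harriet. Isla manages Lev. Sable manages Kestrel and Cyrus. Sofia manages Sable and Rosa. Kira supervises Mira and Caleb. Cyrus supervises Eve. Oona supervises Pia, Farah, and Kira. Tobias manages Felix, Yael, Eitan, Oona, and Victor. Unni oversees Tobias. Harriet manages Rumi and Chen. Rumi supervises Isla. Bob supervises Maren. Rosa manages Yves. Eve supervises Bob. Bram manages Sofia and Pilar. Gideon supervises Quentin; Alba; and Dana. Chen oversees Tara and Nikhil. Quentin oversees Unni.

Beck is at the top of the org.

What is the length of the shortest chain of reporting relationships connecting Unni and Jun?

3

Jun is in Unni's organization: the chain from Jun up to Unni is Jun → Eitan → Tobias → Unni, which is 3 links.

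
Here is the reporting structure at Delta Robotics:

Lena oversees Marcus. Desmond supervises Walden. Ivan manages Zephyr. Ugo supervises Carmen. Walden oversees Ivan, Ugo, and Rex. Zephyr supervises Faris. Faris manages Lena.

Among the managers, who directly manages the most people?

Direct-report counts: Desmond has 1; Walden has 3; Ugo has 1; Ivan has 1; Zephyr has 1; Faris has 1; Lena has 1. The largest is 3, held by Walden.

Walden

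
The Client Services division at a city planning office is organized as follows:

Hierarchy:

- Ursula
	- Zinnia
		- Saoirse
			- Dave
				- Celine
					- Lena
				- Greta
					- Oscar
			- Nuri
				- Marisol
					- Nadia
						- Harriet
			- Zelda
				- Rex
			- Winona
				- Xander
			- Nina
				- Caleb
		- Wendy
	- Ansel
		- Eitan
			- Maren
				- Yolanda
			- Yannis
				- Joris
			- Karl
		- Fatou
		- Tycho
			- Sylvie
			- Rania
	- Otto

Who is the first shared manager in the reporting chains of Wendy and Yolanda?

Ursula

Wendy's chain of managers is Zinnia, Ursula. Yolanda's chain of managers is Maren, Eitan, Ansel, Ursula. The first manager that appears in both chains is Ursula.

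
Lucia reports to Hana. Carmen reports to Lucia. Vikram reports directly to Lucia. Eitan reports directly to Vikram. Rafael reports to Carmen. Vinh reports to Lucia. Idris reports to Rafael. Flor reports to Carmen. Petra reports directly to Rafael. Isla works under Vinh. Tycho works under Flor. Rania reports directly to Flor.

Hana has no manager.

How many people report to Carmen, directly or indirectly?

Carmen directly manages Rafael, Flor. Under Rafael: Petra, Idris (2). Under Flor: Rania, Tycho (2). So Carmen's organization is 2 direct reports plus everyone under them: 3 + 3 = 6.

6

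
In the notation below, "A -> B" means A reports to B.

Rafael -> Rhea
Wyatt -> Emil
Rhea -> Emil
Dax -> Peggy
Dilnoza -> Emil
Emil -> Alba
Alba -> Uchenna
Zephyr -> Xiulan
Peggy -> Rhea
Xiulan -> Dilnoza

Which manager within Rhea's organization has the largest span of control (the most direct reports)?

Rhea

Direct-report counts within Rhea's organization: Rhea has 2; Peggy has 1. The largest is 2, held by Rhea.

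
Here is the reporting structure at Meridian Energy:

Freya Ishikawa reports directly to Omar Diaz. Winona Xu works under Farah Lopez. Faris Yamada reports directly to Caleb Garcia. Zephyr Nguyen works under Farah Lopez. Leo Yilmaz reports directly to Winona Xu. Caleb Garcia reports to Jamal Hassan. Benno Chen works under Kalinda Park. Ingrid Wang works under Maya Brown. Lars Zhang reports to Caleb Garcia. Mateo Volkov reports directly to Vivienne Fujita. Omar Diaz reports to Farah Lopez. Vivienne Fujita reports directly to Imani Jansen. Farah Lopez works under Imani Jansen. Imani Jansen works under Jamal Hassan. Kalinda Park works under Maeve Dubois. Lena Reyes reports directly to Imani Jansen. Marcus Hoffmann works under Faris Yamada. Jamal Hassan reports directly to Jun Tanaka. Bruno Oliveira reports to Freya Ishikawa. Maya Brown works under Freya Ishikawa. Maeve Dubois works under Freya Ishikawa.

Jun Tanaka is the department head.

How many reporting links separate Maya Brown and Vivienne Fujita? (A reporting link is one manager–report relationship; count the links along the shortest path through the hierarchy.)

5

Maya Brown is 4 levels below Imani Jansen, and Vivienne Fujita is 1 level below Imani Jansen (their lowest common manager). The shortest path runs up from Maya Brown to Imani Jansen and back down to Vivienne Fujita: 4 + 1 = 5 links.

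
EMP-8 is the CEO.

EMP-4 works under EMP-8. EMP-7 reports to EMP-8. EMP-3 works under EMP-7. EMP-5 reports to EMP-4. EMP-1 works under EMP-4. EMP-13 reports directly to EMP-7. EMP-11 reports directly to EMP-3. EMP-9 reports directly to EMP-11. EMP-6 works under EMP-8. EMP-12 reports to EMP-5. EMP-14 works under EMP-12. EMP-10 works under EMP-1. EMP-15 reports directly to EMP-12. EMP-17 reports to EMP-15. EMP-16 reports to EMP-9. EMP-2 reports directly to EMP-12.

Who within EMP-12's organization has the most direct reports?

Direct-report counts within EMP-12's organization: EMP-12 has 3; EMP-15 has 1. The largest is 3, held by EMP-12.

EMP-12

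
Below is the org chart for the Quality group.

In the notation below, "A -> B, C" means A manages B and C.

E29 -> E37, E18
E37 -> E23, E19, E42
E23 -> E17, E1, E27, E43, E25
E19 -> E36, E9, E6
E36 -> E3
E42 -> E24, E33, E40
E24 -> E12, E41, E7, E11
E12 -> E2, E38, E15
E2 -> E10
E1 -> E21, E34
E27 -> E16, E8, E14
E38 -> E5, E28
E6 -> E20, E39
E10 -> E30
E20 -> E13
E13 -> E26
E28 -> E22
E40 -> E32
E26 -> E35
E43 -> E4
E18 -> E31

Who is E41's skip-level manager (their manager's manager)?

E41 reports to E24, and E24 reports to E42. So E41's skip-level manager is E42.

E42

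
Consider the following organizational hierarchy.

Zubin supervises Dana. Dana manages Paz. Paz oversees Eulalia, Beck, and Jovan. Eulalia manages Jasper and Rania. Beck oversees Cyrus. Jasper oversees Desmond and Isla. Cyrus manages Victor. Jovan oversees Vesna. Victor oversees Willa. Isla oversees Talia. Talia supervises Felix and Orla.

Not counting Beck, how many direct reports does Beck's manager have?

Beck reports to Paz. Paz's other direct reports are Eulalia, Jovan — 2 peers.

2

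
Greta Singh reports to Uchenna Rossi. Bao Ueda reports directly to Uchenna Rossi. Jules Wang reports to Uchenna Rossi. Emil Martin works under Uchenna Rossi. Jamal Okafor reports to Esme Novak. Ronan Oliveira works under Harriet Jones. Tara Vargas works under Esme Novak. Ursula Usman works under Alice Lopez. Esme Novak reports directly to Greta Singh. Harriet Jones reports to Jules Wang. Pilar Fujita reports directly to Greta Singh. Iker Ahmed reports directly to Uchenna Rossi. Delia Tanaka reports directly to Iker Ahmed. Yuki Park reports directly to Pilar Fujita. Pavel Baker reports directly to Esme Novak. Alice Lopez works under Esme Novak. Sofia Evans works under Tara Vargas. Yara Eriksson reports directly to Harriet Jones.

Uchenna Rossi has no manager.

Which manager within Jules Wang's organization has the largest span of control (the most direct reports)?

Direct-report counts within Jules Wang's organization: Jules Wang has 1; Harriet Jones has 2. The largest is 2, held by Harriet Jones.

Harriet Jones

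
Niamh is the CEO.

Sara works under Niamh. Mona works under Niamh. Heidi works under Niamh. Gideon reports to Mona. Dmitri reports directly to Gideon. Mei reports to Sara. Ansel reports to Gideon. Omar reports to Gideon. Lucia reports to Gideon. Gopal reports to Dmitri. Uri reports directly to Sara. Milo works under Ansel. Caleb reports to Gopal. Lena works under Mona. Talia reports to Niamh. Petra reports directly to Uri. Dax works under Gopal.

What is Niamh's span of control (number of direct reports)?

Niamh directly manages Sara, Mona, Heidi, Talia. That is 4 direct reports.

4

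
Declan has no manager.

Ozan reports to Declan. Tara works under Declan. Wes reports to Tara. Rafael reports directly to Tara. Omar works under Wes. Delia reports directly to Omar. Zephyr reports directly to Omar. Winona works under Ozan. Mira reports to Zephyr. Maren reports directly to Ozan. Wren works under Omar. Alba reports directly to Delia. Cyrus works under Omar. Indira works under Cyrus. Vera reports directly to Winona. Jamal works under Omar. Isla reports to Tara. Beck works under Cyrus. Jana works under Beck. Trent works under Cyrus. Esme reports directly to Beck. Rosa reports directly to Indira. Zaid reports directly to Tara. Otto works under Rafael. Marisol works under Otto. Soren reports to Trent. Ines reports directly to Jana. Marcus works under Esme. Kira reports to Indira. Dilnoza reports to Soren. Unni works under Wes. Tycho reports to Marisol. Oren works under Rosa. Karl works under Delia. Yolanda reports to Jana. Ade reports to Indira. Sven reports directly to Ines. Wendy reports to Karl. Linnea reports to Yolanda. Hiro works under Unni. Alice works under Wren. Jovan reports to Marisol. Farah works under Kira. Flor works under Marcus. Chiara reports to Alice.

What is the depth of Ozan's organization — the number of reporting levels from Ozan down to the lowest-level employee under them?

The longest chain under Ozan runs Ozan → Winona → Vera, which is 2 levels below Ozan.

2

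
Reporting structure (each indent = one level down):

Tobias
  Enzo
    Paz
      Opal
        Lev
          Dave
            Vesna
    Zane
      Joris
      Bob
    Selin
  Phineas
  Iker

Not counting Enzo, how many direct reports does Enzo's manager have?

2

Enzo reports to Tobias. Tobias's other direct reports are Phineas, Iker — 2 peers.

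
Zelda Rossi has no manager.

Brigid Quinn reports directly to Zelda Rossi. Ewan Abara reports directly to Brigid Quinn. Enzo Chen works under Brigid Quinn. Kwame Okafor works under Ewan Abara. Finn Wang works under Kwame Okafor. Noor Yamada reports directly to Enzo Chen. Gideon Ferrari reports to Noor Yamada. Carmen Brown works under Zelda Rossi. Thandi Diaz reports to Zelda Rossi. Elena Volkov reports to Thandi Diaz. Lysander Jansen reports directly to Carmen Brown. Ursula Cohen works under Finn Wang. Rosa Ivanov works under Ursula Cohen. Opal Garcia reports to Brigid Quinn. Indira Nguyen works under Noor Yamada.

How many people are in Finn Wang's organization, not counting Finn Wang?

2

Finn Wang directly manages Ursula Cohen. Under Ursula Cohen: Rosa Ivanov (1). That's 2 in total.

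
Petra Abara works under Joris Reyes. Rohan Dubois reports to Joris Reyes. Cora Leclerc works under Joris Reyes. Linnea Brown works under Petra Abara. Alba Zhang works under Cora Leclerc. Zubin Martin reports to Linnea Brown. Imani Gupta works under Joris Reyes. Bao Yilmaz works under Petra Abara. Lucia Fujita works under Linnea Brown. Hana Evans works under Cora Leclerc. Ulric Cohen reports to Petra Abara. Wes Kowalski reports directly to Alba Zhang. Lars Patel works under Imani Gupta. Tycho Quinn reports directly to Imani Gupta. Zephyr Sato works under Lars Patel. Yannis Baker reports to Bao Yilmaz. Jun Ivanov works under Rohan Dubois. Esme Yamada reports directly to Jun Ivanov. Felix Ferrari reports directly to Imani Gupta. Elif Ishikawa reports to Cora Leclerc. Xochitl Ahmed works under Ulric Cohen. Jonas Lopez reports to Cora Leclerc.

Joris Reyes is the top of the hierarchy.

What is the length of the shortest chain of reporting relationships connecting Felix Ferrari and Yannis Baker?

5

Felix Ferrari is 2 levels below Joris Reyes, and Yannis Baker is 3 levels below Joris Reyes (their lowest common manager). The shortest path runs up from Felix Ferrari to Joris Reyes and back down to Yannis Baker: 2 + 3 = 5 links.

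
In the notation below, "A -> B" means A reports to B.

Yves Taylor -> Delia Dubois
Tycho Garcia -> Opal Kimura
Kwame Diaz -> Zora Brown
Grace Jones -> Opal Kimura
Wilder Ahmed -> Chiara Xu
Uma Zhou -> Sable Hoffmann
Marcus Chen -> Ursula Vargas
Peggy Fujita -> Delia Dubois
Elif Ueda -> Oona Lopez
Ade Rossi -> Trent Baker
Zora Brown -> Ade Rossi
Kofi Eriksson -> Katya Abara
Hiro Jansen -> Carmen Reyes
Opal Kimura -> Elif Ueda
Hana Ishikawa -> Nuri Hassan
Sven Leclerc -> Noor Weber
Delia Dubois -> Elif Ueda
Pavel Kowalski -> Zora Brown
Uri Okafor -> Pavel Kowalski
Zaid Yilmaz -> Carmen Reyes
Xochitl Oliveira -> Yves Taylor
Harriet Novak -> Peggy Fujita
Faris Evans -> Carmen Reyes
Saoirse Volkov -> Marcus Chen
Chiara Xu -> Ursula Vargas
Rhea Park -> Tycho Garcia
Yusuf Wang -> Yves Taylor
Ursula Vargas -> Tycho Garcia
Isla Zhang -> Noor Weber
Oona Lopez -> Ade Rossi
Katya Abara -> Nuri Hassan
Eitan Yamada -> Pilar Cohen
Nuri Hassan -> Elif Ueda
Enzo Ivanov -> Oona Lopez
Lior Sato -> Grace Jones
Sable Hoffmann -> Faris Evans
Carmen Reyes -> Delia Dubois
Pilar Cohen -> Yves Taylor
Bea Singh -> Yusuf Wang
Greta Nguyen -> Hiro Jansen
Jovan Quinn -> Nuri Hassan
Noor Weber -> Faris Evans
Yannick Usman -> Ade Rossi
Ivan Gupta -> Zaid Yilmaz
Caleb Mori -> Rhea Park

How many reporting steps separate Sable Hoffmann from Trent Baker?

7

Chain from Sable Hoffmann up to Trent Baker: Sable Hoffmann → Faris Evans → Carmen Reyes → Delia Dubois → Elif Ueda → Oona Lopez → Ade Rossi → Trent Baker. That is 7 steps up, so Sable Hoffmann is 7 levels below Trent Baker.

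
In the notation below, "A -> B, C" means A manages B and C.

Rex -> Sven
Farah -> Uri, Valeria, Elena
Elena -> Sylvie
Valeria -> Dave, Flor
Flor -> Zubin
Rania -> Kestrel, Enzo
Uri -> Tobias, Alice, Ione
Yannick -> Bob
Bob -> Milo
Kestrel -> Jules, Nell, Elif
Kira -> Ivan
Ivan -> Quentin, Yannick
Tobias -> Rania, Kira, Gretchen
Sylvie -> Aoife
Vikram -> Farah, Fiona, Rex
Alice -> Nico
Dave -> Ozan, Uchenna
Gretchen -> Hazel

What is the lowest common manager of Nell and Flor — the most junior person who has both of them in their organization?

Nell's chain of managers is Kestrel, Rania, Tobias, Uri, Farah, Vikram. Flor's chain of managers is Valeria, Farah, Vikram. The first manager that appears in both chains is Farah.

Farah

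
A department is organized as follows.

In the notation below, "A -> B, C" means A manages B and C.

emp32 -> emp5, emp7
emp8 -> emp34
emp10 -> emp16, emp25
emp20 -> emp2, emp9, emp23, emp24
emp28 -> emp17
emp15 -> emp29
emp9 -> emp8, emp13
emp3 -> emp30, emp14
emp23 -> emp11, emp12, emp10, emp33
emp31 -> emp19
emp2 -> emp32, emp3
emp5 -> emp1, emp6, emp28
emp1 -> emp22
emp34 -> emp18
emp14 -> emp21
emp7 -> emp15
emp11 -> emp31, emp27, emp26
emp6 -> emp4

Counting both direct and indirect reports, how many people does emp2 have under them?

15

emp2 directly manages emp32, emp3. Under emp32: emp7, emp15, emp29, emp5, emp28, emp17, emp6, emp4, emp1, emp22 (10). Under emp3: emp14, emp21, emp30 (3). So emp2's organization is 2 direct reports plus everyone under them: 11 + 4 = 15.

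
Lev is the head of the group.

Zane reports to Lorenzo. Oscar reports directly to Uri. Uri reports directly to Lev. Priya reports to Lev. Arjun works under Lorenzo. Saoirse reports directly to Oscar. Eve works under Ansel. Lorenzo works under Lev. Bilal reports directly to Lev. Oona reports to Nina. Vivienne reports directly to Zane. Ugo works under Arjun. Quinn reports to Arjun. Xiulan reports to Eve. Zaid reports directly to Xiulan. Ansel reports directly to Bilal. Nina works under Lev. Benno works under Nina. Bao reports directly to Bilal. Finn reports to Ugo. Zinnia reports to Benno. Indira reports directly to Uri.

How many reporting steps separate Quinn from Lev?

Chain from Quinn up to Lev: Quinn → Arjun → Lorenzo → Lev. That is 3 steps up, so Quinn is 3 levels below Lev.

3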